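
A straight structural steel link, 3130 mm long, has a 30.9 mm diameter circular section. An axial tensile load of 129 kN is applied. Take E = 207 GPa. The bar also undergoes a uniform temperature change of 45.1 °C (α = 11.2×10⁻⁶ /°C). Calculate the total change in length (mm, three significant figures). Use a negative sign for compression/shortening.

A = 749.9 mm².
δ_mech = NL/(AE) = 129000·3130/(749.9·207000) = 2.601 mm.
δ_thermal = αLΔT = 11.2e-6·3130·45.1 = 1.581 mm.
δ = δ_mech + δ_thermal = 4.182 mm.

4.18 mm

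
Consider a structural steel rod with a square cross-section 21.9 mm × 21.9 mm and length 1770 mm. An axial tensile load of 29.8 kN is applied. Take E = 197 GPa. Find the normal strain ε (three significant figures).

3.15e-04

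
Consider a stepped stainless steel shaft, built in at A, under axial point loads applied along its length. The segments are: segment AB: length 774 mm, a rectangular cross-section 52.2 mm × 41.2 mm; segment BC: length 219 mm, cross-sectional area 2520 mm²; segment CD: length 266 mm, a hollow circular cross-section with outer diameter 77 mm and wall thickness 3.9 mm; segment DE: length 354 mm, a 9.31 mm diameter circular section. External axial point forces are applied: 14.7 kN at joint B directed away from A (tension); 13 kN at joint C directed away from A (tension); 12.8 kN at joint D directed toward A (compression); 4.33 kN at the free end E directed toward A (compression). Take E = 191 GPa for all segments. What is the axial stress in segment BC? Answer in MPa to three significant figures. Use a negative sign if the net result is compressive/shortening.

Internal axial forces (sectioning from the free end, tension +): N_DE = -4.33 kN, N_CD = -17.13 kN, N_BC = -4.13 kN, N_AB = 10.57 kN.
σ_BC = N_BC/A_BC = -4130/2520 = -1.639 MPa.

-1.64 MPa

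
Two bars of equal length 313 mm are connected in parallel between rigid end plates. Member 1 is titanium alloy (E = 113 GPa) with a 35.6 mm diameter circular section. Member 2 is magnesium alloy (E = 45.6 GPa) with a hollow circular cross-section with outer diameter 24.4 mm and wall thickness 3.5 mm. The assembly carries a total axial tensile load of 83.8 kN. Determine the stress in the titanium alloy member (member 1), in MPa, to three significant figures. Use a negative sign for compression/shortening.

77.0 MPa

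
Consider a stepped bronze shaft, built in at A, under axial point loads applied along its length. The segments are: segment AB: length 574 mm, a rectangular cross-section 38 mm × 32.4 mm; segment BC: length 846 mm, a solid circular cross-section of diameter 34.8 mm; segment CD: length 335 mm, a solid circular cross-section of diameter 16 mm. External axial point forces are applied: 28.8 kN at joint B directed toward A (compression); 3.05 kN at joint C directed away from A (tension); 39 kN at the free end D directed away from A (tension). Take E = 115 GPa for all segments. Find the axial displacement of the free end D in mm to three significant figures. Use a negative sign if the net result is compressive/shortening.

0.944 mm

Internal axial forces (sectioning from the free end, tension +): N_CD = 39 kN, N_BC = 42.05 kN, N_AB = 13.25 kN.
A_AB = 1231 mm².
A_BC = 951.1 mm².
A_CD = 201.1 mm².
δ_AB = 13250·574/(1231·115000) = 0.05372 mm
δ_BC = 42050·846/(951.1·115000) = 0.3252 mm
δ_CD = 39000·335/(201.1·115000) = 0.565 mm
δ = Σδ_i = 0.944 mm.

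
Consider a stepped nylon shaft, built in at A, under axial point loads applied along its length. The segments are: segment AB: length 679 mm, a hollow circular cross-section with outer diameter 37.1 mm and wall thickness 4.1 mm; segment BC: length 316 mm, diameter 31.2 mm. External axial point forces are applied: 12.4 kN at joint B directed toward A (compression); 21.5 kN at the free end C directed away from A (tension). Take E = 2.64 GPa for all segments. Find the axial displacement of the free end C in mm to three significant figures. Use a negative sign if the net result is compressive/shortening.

8.87 mm

Internal axial forces (sectioning from the free end, tension +): N_BC = 21.5 kN, N_AB = 9.1 kN.
A_AB = 425.1 mm².
A_BC = 764.5 mm².
δ_AB = 9100·679/(425.1·2640) = 5.506 mm
δ_BC = 21500·316/(764.5·2640) = 3.366 mm
δ = Σδ_i = 8.872 mm.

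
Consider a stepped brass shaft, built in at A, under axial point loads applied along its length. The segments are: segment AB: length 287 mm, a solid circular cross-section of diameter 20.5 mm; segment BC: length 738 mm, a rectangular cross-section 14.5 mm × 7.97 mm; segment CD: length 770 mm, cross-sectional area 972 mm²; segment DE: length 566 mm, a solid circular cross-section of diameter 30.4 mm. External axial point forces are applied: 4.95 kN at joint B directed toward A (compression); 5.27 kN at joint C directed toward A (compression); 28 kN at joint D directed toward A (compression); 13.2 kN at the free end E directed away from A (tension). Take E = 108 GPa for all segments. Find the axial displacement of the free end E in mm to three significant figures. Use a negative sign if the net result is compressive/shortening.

Internal axial forces (sectioning from the free end, tension +): N_DE = 13.2 kN, N_CD = -14.8 kN, N_BC = -20.07 kN, N_AB = -25.02 kN.
A_AB = 330.1 mm².
A_BC = 115.6 mm².
A_DE = 725.8 mm².
δ_AB = -25020·287/(330.1·108000) = -0.2014 mm
δ_BC = -20070·738/(115.6·108000) = -1.187 mm
δ_CD = -14800·770/(972·108000) = -0.1086 mm
δ_DE = 13200·566/(725.8·108000) = 0.09531 mm
δ = Σδ_i = -1.401 mm.

-1.40 mm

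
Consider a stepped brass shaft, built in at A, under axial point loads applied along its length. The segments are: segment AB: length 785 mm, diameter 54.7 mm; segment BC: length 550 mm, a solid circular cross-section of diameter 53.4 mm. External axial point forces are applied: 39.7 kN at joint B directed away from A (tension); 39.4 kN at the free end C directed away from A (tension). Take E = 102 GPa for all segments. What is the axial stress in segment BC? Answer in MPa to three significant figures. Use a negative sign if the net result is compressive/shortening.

17.6 MPa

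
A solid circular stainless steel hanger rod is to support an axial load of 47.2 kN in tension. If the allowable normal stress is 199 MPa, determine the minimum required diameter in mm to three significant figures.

17.4 mm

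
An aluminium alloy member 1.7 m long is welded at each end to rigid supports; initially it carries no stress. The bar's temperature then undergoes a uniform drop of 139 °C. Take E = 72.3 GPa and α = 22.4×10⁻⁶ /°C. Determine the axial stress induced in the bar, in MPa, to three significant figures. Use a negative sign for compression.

Free thermal expansion αLΔT = 22.4e-6 · 1700 · -139 = -5.293 mm.
The walls impose strain ε = −(-5.293)/1700 = 3.1136e-03; σ = Eε = 72300 · 3.1136e-03 = 225.1 MPa.

225 MPa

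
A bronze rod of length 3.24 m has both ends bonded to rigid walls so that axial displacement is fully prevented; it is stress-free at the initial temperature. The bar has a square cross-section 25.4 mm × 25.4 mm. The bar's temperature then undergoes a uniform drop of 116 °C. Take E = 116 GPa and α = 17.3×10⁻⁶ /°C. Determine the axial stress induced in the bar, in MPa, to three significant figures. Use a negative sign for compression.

Free thermal expansion αLΔT = 17.3e-6 · 3240 · -116 = -6.502 mm.
The walls impose strain ε = −(-6.502)/3240 = 2.0068e-03; σ = Eε = 116000 · 2.0068e-03 = 232.8 MPa.

233 MPa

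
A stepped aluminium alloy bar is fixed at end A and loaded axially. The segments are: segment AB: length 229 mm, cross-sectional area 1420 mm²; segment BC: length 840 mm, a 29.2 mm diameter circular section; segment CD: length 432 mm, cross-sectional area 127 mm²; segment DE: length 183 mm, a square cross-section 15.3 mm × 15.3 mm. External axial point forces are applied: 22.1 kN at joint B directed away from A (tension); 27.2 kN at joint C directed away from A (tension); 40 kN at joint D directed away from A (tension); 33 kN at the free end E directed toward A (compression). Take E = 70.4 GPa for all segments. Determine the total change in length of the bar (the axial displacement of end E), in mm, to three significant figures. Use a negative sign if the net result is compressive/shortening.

Internal axial forces (sectioning from the free end, tension +): N_DE = -33 kN, N_CD = 7 kN, N_BC = 34.2 kN, N_AB = 56.3 kN.
A_BC = 669.7 mm².
A_DE = 234.1 mm².
δ_AB = 56300·229/(1420·70400) = 0.129 mm
δ_BC = 34200·840/(669.7·70400) = 0.6094 mm
δ_CD = 7000·432/(127·70400) = 0.3382 mm
δ_DE = -33000·183/(234.1·70400) = -0.3664 mm
δ = Σδ_i = 0.7101 mm.

0.710 mm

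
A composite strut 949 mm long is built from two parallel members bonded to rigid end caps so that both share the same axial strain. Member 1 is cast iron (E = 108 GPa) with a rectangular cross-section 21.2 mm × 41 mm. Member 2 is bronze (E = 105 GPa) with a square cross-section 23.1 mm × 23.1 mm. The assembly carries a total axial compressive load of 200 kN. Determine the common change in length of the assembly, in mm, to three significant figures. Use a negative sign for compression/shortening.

-1.27 mm

A_1 = 869.2 mm².
A_2 = 533.6 mm².
Equal strain + equilibrium ⇒ each member carries load in proportion to AE: A₁E₁ = 93870000 N, A₂E₂ = 56030000 N, ΣAE = 149900000 N.
δ = PL/ΣAE = -200000·949/149900000 = -1.266 mm.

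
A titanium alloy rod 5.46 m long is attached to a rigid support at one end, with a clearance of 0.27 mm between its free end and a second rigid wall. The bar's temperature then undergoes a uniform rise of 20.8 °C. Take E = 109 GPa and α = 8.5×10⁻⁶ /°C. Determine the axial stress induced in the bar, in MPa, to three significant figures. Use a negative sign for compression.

Free thermal expansion αLΔT = 8.5e-6 · 5460 · 20.8 = 0.9653 mm.
The walls engage after the gap closes; constrained expansion = 0.9653 − 0.27 = 0.6953 mm.
The walls impose strain ε = −(0.6953)/5460 = -1.2735e-04; σ = Eε = 109000 · -1.2735e-04 = -13.88 MPa.

-13.9 MPa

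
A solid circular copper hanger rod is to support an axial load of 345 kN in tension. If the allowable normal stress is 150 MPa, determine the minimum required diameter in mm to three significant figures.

54.1 mm

Required area A ≥ P/σ_allow = 345000/150 = 2300 mm².
For a solid circular section, d ≥ √(4A/π) = 54.12 mm.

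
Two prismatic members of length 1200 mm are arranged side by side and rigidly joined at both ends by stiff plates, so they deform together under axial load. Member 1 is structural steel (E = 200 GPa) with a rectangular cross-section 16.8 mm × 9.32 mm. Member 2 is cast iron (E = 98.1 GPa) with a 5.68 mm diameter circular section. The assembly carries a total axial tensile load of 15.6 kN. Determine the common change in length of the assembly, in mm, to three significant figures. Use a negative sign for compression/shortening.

0.554 mm

A_1 = 156.6 mm².
A_2 = 25.34 mm².
Equal strain + equilibrium ⇒ each member carries load in proportion to AE: A₁E₁ = 31320000 N, A₂E₂ = 2486000 N, ΣAE = 33800000 N.
δ = PL/ΣAE = 15600·1200/33800000 = 0.5538 mm.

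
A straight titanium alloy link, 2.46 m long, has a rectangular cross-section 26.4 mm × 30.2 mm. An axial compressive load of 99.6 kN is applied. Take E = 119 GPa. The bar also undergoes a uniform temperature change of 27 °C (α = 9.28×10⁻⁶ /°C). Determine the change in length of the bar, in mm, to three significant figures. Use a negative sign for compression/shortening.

-1.97 mm

A = 797.3 mm².
δ_mech = NL/(AE) = -99600·2460/(797.3·119000) = -2.582 mm.
δ_thermal = αLΔT = 9.28e-6·2460·27 = 0.6164 mm.
δ = δ_mech + δ_thermal = -1.966 mm.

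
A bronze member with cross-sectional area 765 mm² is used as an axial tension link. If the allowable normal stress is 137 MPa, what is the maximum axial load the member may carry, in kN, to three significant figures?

105 kN

P_max = σ_allow · A = 137 · 765 = 104800 N = 104.8 kN.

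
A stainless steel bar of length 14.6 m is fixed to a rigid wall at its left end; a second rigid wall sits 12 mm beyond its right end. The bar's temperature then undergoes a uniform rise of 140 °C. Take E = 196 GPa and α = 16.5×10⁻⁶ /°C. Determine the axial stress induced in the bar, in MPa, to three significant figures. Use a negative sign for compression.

-292 MPa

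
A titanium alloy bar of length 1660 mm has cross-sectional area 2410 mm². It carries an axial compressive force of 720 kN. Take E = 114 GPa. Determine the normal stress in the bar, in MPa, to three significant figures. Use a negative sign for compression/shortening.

-299 MPa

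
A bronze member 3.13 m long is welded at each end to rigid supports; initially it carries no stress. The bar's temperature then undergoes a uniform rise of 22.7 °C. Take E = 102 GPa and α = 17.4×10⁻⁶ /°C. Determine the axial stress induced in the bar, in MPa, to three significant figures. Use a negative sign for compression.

-40.3 MPa

Free thermal expansion αLΔT = 17.4e-6 · 3130 · 22.7 = 1.236 mm.
The walls impose strain ε = −(1.236)/3130 = -3.9498e-04; σ = Eε = 102000 · -3.9498e-04 = -40.29 MPa.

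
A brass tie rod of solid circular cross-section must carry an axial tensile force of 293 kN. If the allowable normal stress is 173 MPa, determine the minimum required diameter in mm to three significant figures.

Required area A ≥ P/σ_allow = 293000/173 = 1694 mm².
For a solid circular section, d ≥ √(4A/π) = 46.44 mm.

46.4 mm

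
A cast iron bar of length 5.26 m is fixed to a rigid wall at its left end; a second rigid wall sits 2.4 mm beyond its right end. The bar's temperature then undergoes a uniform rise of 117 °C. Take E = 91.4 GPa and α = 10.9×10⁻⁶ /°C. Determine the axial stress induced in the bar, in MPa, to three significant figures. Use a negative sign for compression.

Free thermal expansion αLΔT = 10.9e-6 · 5260 · 117 = 6.708 mm.
The walls engage after the gap closes; constrained expansion = 6.708 − 2.4 = 4.308 mm.
The walls impose strain ε = −(4.308)/5260 = -8.1903e-04; σ = Eε = 91400 · -8.1903e-04 = -74.86 MPa.

-74.9 MPa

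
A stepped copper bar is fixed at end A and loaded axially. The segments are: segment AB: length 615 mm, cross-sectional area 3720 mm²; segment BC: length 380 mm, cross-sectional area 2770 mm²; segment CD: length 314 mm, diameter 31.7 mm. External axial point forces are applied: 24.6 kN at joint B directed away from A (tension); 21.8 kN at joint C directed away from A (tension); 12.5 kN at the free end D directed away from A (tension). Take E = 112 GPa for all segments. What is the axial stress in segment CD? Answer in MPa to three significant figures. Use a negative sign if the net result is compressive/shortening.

Internal axial forces (sectioning from the free end, tension +): N_CD = 12.5 kN, N_BC = 34.3 kN, N_AB = 58.9 kN.
A_CD = 789.2 mm².
σ_CD = N_CD/A_CD = 12500/789.2 = 15.84 MPa.

15.8 MPa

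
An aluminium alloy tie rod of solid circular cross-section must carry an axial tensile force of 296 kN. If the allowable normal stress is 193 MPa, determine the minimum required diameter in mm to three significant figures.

Required area A ≥ P/σ_allow = 296000/193 = 1534 mm².
For a solid circular section, d ≥ √(4A/π) = 44.19 mm.

44.2 mm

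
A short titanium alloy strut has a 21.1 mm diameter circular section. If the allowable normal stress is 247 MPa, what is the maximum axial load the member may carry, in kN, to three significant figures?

86.4 kN

A = 349.7 mm².
P_max = σ_allow · A = 247 · 349.7 = 86370 N = 86.37 kN.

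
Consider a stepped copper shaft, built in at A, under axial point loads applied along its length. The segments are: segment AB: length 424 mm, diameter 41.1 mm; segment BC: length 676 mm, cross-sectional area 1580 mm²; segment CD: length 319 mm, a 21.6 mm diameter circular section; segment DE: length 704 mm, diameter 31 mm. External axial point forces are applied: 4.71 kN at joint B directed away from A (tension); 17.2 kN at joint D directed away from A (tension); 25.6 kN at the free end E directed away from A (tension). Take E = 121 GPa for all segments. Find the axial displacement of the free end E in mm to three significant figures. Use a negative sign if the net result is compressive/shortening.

0.782 mm

Internal axial forces (sectioning from the free end, tension +): N_DE = 25.6 kN, N_CD = 42.8 kN, N_BC = 42.8 kN, N_AB = 47.51 kN.
A_AB = 1327 mm².
A_CD = 366.4 mm².
A_DE = 754.8 mm².
δ_AB = 47510·424/(1327·121000) = 0.1255 mm
δ_BC = 42800·676/(1580·121000) = 0.1513 mm
δ_CD = 42800·319/(366.4·121000) = 0.3079 mm
δ_DE = 25600·704/(754.8·121000) = 0.1973 mm
δ = Σδ_i = 0.7821 mm.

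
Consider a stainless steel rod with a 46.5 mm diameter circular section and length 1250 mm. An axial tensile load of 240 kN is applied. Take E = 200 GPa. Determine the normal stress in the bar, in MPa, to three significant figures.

141 MPa

A = 1698 mm².
σ = N/A = 240000/1698 = 141.3 MPa.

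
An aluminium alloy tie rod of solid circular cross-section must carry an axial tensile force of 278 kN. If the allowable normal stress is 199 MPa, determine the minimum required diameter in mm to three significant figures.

42.2 mm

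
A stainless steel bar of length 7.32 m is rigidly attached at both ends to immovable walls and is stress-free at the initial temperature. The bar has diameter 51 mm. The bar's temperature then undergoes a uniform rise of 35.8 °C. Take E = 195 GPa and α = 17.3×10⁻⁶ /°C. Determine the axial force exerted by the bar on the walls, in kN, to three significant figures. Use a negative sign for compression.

Free thermal expansion αLΔT = 17.3e-6 · 7320 · 35.8 = 4.534 mm.
The walls impose strain ε = −(4.534)/7320 = -6.1934e-04; σ = Eε = 195000 · -6.1934e-04 = -120.8 MPa.
Wall reaction R = σ·A = -120.8·2043 = -246700 N = -246.7 kN.

-247 kN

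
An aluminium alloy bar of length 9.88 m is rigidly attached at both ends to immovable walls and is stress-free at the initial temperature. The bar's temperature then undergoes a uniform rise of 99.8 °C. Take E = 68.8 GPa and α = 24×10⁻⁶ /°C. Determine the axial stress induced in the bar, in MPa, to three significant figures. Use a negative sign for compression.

-165 MPa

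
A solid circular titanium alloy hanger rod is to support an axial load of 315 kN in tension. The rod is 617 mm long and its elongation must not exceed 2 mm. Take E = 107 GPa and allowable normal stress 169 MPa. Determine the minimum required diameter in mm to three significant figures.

Required area A ≥ P/σ_allow = 315000/169 = 1864 mm².
For a solid circular section, d ≥ √(4A/π) = 48.72 mm.
Elongation limit: A ≥ PL/(Eδ_allow) = 315000·617/(107000·2) = 908.2 mm² ⇒ d ≥ 34.01 mm.
The stress limit governs.

48.7 mm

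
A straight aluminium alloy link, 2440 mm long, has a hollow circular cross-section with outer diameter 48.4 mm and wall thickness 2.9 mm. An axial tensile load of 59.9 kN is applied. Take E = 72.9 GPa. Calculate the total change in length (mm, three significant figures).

A = 414.5 mm².
δ_mech = NL/(AE) = 59900·2440/(414.5·72900) = 4.836 mm.

4.84 mm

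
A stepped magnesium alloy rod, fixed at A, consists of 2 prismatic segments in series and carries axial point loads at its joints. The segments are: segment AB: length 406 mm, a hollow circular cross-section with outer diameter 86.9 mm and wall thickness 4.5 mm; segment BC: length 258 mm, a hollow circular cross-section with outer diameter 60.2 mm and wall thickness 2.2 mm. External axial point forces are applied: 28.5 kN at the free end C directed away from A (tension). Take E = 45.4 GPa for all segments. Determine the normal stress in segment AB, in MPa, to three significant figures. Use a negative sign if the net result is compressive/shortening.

Internal axial forces (sectioning from the free end, tension +): N_BC = 28.5 kN, N_AB = 28.5 kN.
A_AB = 1165 mm².
σ_AB = N_AB/A_AB = 28500/1165 = 24.47 MPa.

24.5 MPa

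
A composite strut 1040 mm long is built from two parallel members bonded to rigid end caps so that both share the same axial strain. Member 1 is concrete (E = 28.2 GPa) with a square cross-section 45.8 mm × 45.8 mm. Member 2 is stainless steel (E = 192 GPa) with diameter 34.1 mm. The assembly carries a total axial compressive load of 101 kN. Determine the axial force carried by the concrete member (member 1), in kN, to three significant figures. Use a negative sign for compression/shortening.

-25.5 kN

A_1 = 2098 mm².
A_2 = 913.3 mm².
Equal strain + equilibrium ⇒ each member carries load in proportion to AE: A₁E₁ = 59150000 N, A₂E₂ = 175300000 N, ΣAE = 234500000 N.
F₁ = P·A₁E₁/ΣAE = -101000·59150000/234500000 = -25480 N.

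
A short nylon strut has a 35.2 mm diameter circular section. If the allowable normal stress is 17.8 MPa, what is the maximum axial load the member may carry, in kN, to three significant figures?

A = 973.1 mm².
P_max = σ_allow · A = 17.8 · 973.1 = 17320 N = 17.32 kN.

17.3 kN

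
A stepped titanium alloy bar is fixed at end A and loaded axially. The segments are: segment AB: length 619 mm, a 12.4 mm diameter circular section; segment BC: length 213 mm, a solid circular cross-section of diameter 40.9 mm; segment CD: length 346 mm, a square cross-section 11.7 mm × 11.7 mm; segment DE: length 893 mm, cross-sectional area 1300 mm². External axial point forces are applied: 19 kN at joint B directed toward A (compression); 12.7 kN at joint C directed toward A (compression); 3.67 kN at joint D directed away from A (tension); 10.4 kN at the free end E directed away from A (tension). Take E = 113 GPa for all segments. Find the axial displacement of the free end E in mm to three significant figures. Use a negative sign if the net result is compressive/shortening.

Internal axial forces (sectioning from the free end, tension +): N_DE = 10.4 kN, N_CD = 14.07 kN, N_BC = 1.37 kN, N_AB = -17.63 kN.
A_AB = 120.8 mm².
A_BC = 1314 mm².
A_CD = 136.9 mm².
δ_AB = -17630·619/(120.8·113000) = -0.7997 mm
δ_BC = 1370·213/(1314·113000) = 0.001966 mm
δ_CD = 14070·346/(136.9·113000) = 0.3147 mm
δ_DE = 10400·893/(1300·113000) = 0.06322 mm
δ = Σδ_i = -0.4198 mm.

-0.420 mm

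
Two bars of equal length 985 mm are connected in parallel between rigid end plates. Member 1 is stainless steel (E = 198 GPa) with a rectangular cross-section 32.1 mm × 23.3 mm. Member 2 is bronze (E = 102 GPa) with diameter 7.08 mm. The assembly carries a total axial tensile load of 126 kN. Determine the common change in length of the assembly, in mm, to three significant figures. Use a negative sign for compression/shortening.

0.816 mm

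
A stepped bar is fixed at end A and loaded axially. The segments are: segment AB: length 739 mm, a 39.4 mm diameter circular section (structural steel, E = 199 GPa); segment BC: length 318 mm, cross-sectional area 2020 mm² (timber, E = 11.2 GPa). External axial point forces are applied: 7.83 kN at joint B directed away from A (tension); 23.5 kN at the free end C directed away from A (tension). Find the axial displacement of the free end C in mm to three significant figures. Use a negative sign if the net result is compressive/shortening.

Internal axial forces (sectioning from the free end, tension +): N_BC = 23.5 kN, N_AB = 31.33 kN.
A_AB = 1219 mm².
δ_AB = 31330·739/(1219·199000) = 0.09543 mm
δ_BC = 23500·318/(2020·11200) = 0.3303 mm
δ = Σδ_i = 0.4257 mm.

0.426 mm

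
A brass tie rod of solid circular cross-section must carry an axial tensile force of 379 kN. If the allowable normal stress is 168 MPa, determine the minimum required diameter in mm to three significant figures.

53.6 mm

Required area A ≥ P/σ_allow = 379000/168 = 2256 mm².
For a solid circular section, d ≥ √(4A/π) = 53.59 mm.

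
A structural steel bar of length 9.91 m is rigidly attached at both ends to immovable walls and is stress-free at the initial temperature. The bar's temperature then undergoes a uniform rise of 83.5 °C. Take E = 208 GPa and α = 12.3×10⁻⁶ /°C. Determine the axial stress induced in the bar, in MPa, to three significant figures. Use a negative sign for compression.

-214 MPa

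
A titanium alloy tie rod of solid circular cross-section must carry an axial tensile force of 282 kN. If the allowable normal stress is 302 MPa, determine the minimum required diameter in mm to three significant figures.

34.5 mm

Required area A ≥ P/σ_allow = 282000/302 = 933.8 mm².
For a solid circular section, d ≥ √(4A/π) = 34.48 mm.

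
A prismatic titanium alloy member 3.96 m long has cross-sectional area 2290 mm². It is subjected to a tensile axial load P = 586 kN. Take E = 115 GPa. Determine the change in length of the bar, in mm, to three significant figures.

8.81 mm

δ_mech = NL/(AE) = 586000·3960/(2290·115000) = 8.812 mm.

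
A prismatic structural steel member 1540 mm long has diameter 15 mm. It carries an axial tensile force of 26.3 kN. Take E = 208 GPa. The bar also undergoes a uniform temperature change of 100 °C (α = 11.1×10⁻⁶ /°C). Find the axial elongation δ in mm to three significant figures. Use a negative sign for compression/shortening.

2.81 mm

A = 176.7 mm².
δ_mech = NL/(AE) = 26300·1540/(176.7·208000) = 1.102 mm.
δ_thermal = αLΔT = 11.1e-6·1540·100 = 1.709 mm.
δ = δ_mech + δ_thermal = 2.811 mm.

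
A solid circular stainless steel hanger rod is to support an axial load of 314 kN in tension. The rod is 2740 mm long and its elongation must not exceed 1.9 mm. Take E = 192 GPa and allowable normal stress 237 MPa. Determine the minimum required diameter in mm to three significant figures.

Required area A ≥ P/σ_allow = 314000/237 = 1325 mm².
For a solid circular section, d ≥ √(4A/π) = 41.07 mm.
Elongation limit: A ≥ PL/(Eδ_allow) = 314000·2740/(192000·1.9) = 2358 mm² ⇒ d ≥ 54.8 mm.
The elongation limit governs.

54.8 mm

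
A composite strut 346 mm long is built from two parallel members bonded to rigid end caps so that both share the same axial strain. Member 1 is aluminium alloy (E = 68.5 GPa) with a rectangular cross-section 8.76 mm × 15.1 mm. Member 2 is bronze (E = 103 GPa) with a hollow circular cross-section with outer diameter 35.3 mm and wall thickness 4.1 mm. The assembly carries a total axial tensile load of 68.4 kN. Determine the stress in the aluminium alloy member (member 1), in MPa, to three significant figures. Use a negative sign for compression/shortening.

92.9 MPa

A_1 = 132.3 mm².
A_2 = 401.9 mm².
Equal strain + equilibrium ⇒ each member carries load in proportion to AE: A₁E₁ = 9061000 N, A₂E₂ = 41390000 N, ΣAE = 50450000 N.
σ₁ = P·E₁/ΣAE = 68400·68500/50450000 = 92.87 MPa.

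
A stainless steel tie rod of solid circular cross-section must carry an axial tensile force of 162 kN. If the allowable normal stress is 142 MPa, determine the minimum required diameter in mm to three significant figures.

38.1 mm

Required area A ≥ P/σ_allow = 162000/142 = 1141 mm².
For a solid circular section, d ≥ √(4A/π) = 38.11 mm.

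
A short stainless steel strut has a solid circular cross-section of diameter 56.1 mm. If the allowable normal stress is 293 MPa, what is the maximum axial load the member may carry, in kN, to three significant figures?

A = 2472 mm².
P_max = σ_allow · A = 293 · 2472 = 724200 N = 724.2 kN.

724 kN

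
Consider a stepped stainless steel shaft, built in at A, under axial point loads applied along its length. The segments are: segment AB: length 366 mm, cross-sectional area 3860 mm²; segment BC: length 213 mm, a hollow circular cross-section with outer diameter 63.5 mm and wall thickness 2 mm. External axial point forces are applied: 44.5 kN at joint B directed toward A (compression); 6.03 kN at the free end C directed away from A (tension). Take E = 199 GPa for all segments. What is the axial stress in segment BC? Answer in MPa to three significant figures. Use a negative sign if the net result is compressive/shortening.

Internal axial forces (sectioning from the free end, tension +): N_BC = 6.03 kN, N_AB = -38.47 kN.
A_BC = 386.4 mm².
σ_BC = N_BC/A_BC = 6030/386.4 = 15.6 MPa.

15.6 MPa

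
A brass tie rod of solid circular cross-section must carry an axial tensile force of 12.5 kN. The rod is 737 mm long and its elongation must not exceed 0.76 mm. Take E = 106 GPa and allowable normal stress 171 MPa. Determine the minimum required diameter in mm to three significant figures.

12.1 mm

Required area A ≥ P/σ_allow = 12500/171 = 73.1 mm².
For a solid circular section, d ≥ √(4A/π) = 9.647 mm.
Elongation limit: A ≥ PL/(Eδ_allow) = 12500·737/(106000·0.76) = 114.4 mm² ⇒ d ≥ 12.07 mm.
The elongation limit governs.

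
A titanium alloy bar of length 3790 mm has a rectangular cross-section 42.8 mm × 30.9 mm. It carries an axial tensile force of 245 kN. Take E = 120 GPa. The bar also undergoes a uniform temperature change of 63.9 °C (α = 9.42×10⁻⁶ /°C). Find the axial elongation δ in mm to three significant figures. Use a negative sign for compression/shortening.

8.13 mm

A = 1323 mm².
δ_mech = NL/(AE) = 245000·3790/(1323·120000) = 5.851 mm.
δ_thermal = αLΔT = 9.42e-6·3790·63.9 = 2.281 mm.
δ = δ_mech + δ_thermal = 8.132 mm.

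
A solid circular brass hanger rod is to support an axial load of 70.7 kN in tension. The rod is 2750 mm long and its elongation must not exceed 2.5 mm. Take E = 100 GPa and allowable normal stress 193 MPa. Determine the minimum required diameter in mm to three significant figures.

31.5 mm

Required area A ≥ P/σ_allow = 70700/193 = 366.3 mm².
For a solid circular section, d ≥ √(4A/π) = 21.6 mm.
Elongation limit: A ≥ PL/(Eδ_allow) = 70700·2750/(100000·2.5) = 777.7 mm² ⇒ d ≥ 31.47 mm.
The elongation limit governs.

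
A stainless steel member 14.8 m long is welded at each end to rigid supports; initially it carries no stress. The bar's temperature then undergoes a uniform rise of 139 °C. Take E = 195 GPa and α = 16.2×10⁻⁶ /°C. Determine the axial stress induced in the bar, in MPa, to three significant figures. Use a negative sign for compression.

-439 MPa

Free thermal expansion αLΔT = 16.2e-6 · 14800 · 139 = 33.33 mm.
The walls impose strain ε = −(33.33)/14800 = -2.2518e-03; σ = Eε = 195000 · -2.2518e-03 = -439.1 MPa.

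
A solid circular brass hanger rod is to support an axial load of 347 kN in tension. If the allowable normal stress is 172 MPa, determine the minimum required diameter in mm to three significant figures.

Required area A ≥ P/σ_allow = 347000/172 = 2017 mm².
For a solid circular section, d ≥ √(4A/π) = 50.68 mm.

50.7 mm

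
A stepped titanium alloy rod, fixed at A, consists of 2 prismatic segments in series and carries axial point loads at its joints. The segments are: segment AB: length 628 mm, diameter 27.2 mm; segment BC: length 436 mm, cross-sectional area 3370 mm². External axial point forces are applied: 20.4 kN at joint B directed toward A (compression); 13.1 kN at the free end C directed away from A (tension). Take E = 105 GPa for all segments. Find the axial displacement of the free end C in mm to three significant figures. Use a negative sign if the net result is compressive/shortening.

-0.0590 mm

Internal axial forces (sectioning from the free end, tension +): N_BC = 13.1 kN, N_AB = -7.3 kN.
A_AB = 581.1 mm².
δ_AB = -7300·628/(581.1·105000) = -0.07514 mm
δ_BC = 13100·436/(3370·105000) = 0.01614 mm
δ = Σδ_i = -0.059 mm.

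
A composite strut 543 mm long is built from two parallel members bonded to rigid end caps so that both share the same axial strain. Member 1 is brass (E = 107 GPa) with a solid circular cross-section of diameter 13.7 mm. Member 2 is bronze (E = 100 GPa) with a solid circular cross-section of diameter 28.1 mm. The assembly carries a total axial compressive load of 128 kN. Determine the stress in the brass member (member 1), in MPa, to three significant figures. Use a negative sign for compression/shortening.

A_1 = 147.4 mm².
A_2 = 620.2 mm².
Equal strain + equilibrium ⇒ each member carries load in proportion to AE: A₁E₁ = 15770000 N, A₂E₂ = 62020000 N, ΣAE = 77790000 N.
σ₁ = P·E₁/ΣAE = -128000·107000/77790000 = -176.1 MPa.

-176 MPa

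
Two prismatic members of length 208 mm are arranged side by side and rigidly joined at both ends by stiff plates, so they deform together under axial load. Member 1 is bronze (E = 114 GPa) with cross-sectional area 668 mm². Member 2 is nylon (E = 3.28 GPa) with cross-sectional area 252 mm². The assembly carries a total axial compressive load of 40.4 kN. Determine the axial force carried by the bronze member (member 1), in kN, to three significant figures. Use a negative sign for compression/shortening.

Equal strain + equilibrium ⇒ each member carries load in proportion to AE: A₁E₁ = 76150000 N, A₂E₂ = 826600 N, ΣAE = 76980000 N.
F₁ = P·A₁E₁/ΣAE = -40400·76150000/76980000 = -39970 N.

-40.0 kN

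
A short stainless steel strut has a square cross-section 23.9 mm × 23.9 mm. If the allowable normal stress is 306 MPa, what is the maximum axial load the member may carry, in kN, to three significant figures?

A = 571.2 mm².
P_max = σ_allow · A = 306 · 571.2 = 174800 N = 174.8 kN.

175 kN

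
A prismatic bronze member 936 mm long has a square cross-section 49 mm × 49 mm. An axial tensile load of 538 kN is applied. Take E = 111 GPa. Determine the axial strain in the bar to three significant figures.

A = 2401 mm².
σ = N/A = 224.1 MPa; ε = σ/E = 224.1/111000 = 2.019e-03.

0.00202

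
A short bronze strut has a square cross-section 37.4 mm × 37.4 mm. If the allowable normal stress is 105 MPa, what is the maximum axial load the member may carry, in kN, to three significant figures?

147 kN

A = 1399 mm².
P_max = σ_allow · A = 105 · 1399 = 146900 N = 146.9 kN.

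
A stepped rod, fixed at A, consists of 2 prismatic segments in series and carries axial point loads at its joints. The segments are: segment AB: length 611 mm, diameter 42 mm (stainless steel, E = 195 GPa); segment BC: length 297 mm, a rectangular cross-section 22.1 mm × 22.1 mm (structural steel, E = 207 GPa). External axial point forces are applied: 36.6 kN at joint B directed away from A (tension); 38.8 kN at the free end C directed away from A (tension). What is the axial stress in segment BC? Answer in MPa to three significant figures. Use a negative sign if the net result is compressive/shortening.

Internal axial forces (sectioning from the free end, tension +): N_BC = 38.8 kN, N_AB = 75.4 kN.
A_BC = 488.4 mm².
σ_BC = N_BC/A_BC = 38800/488.4 = 79.44 MPa.

79.4 MPa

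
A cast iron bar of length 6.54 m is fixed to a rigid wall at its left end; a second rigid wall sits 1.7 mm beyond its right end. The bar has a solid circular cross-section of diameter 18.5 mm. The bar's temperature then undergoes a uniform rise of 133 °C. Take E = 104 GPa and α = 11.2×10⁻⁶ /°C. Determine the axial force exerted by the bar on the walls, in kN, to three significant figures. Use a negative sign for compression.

Free thermal expansion αLΔT = 11.2e-6 · 6540 · 133 = 9.742 mm.
The walls engage after the gap closes; constrained expansion = 9.742 − 1.7 = 8.042 mm.
The walls impose strain ε = −(8.042)/6540 = -1.2297e-03; σ = Eε = 104000 · -1.2297e-03 = -127.9 MPa.
Wall reaction R = σ·A = -127.9·268.8 = -34380 N = -34.38 kN.

-34.4 kN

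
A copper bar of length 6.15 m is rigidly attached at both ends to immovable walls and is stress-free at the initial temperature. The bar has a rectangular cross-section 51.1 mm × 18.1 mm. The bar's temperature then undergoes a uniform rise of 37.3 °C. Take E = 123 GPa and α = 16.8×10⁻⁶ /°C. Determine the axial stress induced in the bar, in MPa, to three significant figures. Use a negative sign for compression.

-77.1 MPa

Free thermal expansion αLΔT = 16.8e-6 · 6150 · 37.3 = 3.854 mm.
The walls impose strain ε = −(3.854)/6150 = -6.2664e-04; σ = Eε = 123000 · -6.2664e-04 = -77.08 MPa.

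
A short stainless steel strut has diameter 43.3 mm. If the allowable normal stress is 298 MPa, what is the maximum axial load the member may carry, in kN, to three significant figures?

A = 1473 mm².
P_max = σ_allow · A = 298 · 1473 = 438800 N = 438.8 kN.

439 kN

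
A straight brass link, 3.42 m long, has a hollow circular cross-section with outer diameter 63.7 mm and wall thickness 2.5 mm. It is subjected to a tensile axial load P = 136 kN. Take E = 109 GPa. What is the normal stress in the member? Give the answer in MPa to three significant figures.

A = 480.7 mm².
σ = N/A = 136000/480.7 = 282.9 MPa.

283 MPa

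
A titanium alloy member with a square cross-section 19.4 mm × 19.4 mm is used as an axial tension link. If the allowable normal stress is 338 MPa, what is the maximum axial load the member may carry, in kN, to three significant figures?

127 kN

A = 376.4 mm².
P_max = σ_allow · A = 338 · 376.4 = 127200 N = 127.2 kN.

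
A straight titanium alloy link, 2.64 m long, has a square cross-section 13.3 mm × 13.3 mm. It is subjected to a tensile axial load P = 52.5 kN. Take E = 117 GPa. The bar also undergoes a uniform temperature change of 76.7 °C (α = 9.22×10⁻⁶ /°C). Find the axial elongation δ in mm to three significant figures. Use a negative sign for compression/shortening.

A = 176.9 mm².
δ_mech = NL/(AE) = 52500·2640/(176.9·117000) = 6.697 mm.
δ_thermal = αLΔT = 9.22e-6·2640·76.7 = 1.867 mm.
δ = δ_mech + δ_thermal = 8.564 mm.

8.56 mm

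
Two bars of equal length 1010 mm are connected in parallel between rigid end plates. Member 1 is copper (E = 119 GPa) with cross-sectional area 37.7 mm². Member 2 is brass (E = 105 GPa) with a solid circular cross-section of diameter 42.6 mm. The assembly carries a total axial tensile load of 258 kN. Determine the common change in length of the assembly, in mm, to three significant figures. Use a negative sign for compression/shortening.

1.69 mm

A_2 = 1425 mm².
Equal strain + equilibrium ⇒ each member carries load in proportion to AE: A₁E₁ = 4486000 N, A₂E₂ = 149700000 N, ΣAE = 154100000 N.
δ = PL/ΣAE = 258000·1010/154100000 = 1.69 mm.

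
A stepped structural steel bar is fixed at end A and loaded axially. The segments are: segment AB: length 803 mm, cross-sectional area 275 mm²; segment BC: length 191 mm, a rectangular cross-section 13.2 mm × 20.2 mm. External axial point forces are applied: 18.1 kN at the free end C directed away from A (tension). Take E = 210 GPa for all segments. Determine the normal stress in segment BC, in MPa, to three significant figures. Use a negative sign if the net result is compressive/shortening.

67.9 MPa

Internal axial forces (sectioning from the free end, tension +): N_BC = 18.1 kN, N_AB = 18.1 kN.
A_BC = 266.6 mm².
σ_BC = N_BC/A_BC = 18100/266.6 = 67.88 MPa.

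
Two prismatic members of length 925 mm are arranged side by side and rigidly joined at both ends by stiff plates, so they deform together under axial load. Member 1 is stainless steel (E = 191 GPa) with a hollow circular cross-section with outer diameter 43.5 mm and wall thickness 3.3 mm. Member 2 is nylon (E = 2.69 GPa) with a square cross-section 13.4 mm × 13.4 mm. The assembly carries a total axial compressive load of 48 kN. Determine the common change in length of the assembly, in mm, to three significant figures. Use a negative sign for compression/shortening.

-0.554 mm

A_1 = 416.8 mm².
A_2 = 179.6 mm².
Equal strain + equilibrium ⇒ each member carries load in proportion to AE: A₁E₁ = 79600000 N, A₂E₂ = 483000 N, ΣAE = 80080000 N.
δ = PL/ΣAE = -48000·925/80080000 = -0.5544 mm.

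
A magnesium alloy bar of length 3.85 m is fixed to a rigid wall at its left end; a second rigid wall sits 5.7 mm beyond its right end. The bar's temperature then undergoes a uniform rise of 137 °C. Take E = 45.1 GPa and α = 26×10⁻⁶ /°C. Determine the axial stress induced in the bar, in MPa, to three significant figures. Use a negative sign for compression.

Free thermal expansion αLΔT = 26e-6 · 3850 · 137 = 13.71 mm.
The walls engage after the gap closes; constrained expansion = 13.71 − 5.7 = 8.014 mm.
The walls impose strain ε = −(8.014)/3850 = -2.0815e-03; σ = Eε = 45100 · -2.0815e-03 = -93.87 MPa.

-93.9 MPa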